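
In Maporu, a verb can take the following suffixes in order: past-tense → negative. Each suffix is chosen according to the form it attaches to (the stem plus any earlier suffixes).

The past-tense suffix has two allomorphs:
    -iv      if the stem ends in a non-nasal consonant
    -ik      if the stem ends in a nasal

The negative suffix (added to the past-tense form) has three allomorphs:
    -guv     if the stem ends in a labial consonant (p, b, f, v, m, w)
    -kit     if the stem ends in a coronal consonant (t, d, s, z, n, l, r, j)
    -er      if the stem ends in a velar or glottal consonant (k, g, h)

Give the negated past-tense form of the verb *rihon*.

Since the final consonant of *rihon* is /n/ (a nasal), it takes -ik, giving *rihonik*.
The past-tense form *rihonik*: final consonant = /k/, velar/glottal → -er → *rihoniker*.

rihoniker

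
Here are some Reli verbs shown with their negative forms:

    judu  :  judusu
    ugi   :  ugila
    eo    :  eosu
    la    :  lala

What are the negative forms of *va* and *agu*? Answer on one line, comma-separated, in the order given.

Looking at the last vowel of each stem: -su when the last vowel of the stem is a rounded vowel (*judu*, *eo*); -la when the last vowel of the stem is an unrounded vowel (*ugi*, *la*).
*va* — last vowel /a/ (an unrounded vowel) → -la → *vala*.
The last vowel of *agu* is /u/, which is a rounded vowel, so the suffix is -su, giving *agusu*.

vala, agusu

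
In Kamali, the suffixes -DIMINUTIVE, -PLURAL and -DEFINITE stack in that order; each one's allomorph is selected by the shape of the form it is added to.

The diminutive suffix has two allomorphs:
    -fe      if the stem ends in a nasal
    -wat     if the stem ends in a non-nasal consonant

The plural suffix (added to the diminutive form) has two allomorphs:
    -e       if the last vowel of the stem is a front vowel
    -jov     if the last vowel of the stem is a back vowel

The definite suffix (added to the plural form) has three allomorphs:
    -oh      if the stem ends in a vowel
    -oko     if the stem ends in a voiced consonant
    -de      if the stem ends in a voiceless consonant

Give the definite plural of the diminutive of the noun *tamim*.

The final consonant of *tamim* is /m/, which is a nasal, so the diminutive suffix is -fe, giving *tamimfe*.
The diminutive form *tamimfe* — last vowel /e/ (a front vowel) → -e → *tamimfee*.
The final sound of the plural form *tamimfee* is /e/, which is a vowel, so the definite suffix is -oh, giving *tamimfeeoh*.

tamimfeeoh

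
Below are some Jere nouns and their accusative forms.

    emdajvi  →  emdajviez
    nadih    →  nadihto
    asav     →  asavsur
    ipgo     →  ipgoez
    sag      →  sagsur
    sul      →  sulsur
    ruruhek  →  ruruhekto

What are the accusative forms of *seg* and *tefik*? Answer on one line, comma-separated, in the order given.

The suffix is conditioned by the final sound: -to when the stem ends in a voiceless consonant (*nadih*, *ruruhek*); -sur when the stem ends in a voiced consonant (*asav*, *sag*, *sul*); -ez when the stem ends in a vowel (*emdajvi*, *ipgo*).
*seg* — final sound /g/ (a voiced consonant) → -sur → *segsur*.
The final sound of *tefik* is /k/, which is a voiceless consonant, so the suffix is -to, giving *tefikto*.

segsur, tefikto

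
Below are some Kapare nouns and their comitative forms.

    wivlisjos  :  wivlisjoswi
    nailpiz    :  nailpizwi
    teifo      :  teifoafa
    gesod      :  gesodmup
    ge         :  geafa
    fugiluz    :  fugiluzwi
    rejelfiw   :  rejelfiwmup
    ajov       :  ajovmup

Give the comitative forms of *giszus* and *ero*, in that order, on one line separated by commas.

The pattern is sibilance of the final sound: -wi when the stem ends in a sibilant (*wivlisjos*, *nailpiz*, *fugiluz*); -mup when the stem ends in a non-sibilant consonant (*gesod*, *rejelfiw*, *ajov*); -afa when the stem ends in a vowel (*teifo*, *ge*).
*giszus* — final sound /s/ (a sibilant) → -wi → *giszuswi*.
Since the final sound of *ero* is /o/ (a vowel), it takes -afa, giving *eroafa*.

giszuswi, eroafa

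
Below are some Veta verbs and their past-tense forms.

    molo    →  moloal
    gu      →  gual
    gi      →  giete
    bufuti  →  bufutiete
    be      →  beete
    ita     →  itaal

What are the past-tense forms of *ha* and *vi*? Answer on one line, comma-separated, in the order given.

The alternation tracks the last vowel of the stem — -ete when the last vowel of the stem is a front vowel (*gi*, *bufuti*, *be*); -al when the last vowel of the stem is a back vowel (*molo*, *gu*, *ita*).
The last vowel of *ha* is /a/, which is a back vowel, so the suffix is -al, giving *haal*.
*vi* — last vowel /i/ (a front vowel) → -ete → *viete*.

haal, viete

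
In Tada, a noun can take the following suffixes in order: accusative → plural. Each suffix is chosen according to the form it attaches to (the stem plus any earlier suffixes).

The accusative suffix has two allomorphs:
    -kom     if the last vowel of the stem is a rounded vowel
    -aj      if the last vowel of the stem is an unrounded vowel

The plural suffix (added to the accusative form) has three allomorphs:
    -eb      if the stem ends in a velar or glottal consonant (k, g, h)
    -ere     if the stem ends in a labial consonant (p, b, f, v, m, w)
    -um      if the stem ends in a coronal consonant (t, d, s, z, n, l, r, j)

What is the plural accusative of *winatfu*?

Since the last vowel of *winatfu* is /u/ (a rounded vowel), it takes -kom, giving *winatfukom*.
The accusative form *winatfukom*: final consonant = /m/, labial → -ere → *winatfukomere*.

winatfukomere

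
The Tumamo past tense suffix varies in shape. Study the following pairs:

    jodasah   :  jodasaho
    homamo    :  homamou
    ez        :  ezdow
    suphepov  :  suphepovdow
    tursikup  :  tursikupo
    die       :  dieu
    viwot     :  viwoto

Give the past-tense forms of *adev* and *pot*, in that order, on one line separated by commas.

Looking at the final sound of each stem: -o when the stem ends in a voiceless consonant (*jodasah*, *tursikup*, *viwot*); -dow when the stem ends in a voiced consonant (*ez*, *suphepov*); -u when the stem ends in a vowel (*homamo*, *die*).
Since the final sound of *adev* is /v/ (a voiced consonant), it takes -dow, giving *adevdow*.
*pot* — final sound /t/ (a voiceless consonant) → -o → *poto*.

adevdow, poto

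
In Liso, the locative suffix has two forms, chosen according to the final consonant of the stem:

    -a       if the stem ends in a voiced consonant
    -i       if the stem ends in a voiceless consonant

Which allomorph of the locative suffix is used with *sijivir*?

The final consonant of *sijivir* is /r/, which is voiced, so the suffix is -a.

-a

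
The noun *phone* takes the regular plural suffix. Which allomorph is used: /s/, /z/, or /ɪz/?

The stem *phone* ends in a voiced non-sibilant sound.
The plural suffix surfaces as /ɪz/ after sibilants, /s/ after other voiceless consonants, and /z/ after other voiced sounds.
So the plural -s on *phone* is pronounced /z/.

/z/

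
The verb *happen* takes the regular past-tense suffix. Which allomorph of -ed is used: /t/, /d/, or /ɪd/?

The stem *happen* ends in a voiced sound other than /d/.
The -ed suffix is realized as /ɪd/ after /t, d/; as /t/ after other voiceless consonants; and as /d/ after other voiced sounds.
So -ed on *happen* is pronounced /d/.

/d/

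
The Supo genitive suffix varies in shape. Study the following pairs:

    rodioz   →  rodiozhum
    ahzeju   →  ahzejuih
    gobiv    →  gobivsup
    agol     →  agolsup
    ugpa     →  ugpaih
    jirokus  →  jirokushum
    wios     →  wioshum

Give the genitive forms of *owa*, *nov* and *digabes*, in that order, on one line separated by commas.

owaih, novsup, digabeshum

The suffix is conditioned by the final sound: -hum when the stem ends in a sibilant (*rodioz*, *jirokus*, *wios*); -sup when the stem ends in a non-sibilant consonant (*gobiv*, *agol*); -ih when the stem ends in a vowel (*ahzeju*, *ugpa*).
*owa* — final sound /a/ (a vowel) → -ih → *owaih*.
Since the final sound of *nov* is /v/ (a non-sibilant consonant), it takes -sup, giving *novsup*.
*digabes* — final sound /s/ (a sibilant) → -hum → *digabeshum*.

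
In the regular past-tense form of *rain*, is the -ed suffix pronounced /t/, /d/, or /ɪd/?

The stem *rain* ends in a voiced sound other than /d/.
The -ed suffix is realized as /ɪd/ after /t, d/; as /t/ after other voiceless consonants; and as /d/ after other voiced sounds.
So -ed on *rain* is pronounced /d/.

/d/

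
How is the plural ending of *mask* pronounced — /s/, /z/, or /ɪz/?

The stem *mask* ends in a voiceless non-sibilant consonant.
The plural suffix surfaces as /ɪz/ after sibilants, /s/ after other voiceless consonants, and /z/ after other voiced sounds.
So the plural -s on *mask* is pronounced /s/.

/s/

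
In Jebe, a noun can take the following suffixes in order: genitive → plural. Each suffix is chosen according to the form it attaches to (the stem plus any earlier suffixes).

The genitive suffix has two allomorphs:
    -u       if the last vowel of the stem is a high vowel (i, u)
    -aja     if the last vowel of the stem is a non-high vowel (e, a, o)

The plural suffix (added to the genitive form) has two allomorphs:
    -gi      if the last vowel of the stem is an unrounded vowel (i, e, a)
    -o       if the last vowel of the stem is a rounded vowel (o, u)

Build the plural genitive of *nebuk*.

Since the last vowel of *nebuk* is /u/ (a high vowel), it takes -u, giving *nebuku*.
The genitive form *nebuku* — last vowel /u/ (a rounded vowel) → -o → *nebukuo*.

nebukuo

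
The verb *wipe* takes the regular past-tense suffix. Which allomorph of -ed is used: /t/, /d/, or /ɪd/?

/t/

The stem *wipe* ends in a voiceless consonant other than /t/.
The -ed suffix is realized as /ɪd/ after /t, d/; as /t/ after other voiceless consonants; and as /d/ after other voiced sounds.
So -ed on *wipe* is pronounced /t/.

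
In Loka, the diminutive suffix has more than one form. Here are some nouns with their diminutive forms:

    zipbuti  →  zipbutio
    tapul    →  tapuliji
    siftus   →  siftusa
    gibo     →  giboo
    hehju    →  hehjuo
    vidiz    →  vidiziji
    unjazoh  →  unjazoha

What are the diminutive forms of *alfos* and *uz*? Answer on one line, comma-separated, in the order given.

alfosa, uziji

The alternation tracks the final sound of the stem — -a when the stem ends in a voiceless consonant (*siftus*, *unjazoh*); -iji when the stem ends in a voiced consonant (*tapul*, *vidiz*); -o when the stem ends in a vowel (*zipbuti*, *gibo*, *hehju*).
*alfos*: final sound = /s/, a voiceless consonant → -a → *alfosa*.
*uz*: final sound = /z/, a voiced consonant → -iji → *uziji*.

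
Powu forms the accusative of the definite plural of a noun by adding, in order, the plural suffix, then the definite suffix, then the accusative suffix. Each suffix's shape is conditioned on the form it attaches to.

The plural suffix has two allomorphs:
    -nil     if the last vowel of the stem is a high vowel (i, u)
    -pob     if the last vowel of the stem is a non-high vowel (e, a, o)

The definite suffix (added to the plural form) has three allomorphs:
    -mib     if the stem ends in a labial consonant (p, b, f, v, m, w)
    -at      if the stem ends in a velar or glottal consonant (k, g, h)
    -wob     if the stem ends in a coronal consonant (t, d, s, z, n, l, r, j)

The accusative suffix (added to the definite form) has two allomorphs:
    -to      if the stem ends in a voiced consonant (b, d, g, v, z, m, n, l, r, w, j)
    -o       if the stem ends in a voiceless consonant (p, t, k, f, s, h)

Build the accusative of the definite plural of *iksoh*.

The last vowel of *iksoh* is /o/, which is a non-high vowel, so the plural suffix is -pob, giving *iksohpob*.
Since the final consonant of the plural form *iksohpob* is /b/ (labial), it takes -mib, giving *iksohpobmib*.
The definite form *iksohpobmib* — final consonant /b/ (voiced) → -to → *iksohpobmibto*.

iksohpobmibto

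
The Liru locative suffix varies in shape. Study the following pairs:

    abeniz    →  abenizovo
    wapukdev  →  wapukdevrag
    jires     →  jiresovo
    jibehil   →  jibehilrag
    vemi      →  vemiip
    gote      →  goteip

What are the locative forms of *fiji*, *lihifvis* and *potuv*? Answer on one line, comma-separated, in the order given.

fijiip, lihifvisovo, potuvrag

The alternation tracks the final sound of the stem — -ovo when the stem ends in a sibilant (*abeniz*, *jires*); -rag when the stem ends in a non-sibilant consonant (*wapukdev*, *jibehil*); -ip when the stem ends in a vowel (*vemi*, *gote*).
Since the final sound of *fiji* is /i/ (a vowel), it takes -ip, giving *fijiip*.
*lihifvis*: final sound = /s/, a sibilant → -ovo → *lihifvisovo*.
Since the final sound of *potuv* is /v/ (a non-sibilant consonant), it takes -rag, giving *potuvrag*.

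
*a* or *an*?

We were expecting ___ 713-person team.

a

The indefinite article is chosen by the initial *sound* of the following word, not its spelling.
The number *713* is spoken "seven hundred …", beginning with /ˈsɛvən/ — a consonant sound.
So the article is *a*: We were expecting a 713-person team.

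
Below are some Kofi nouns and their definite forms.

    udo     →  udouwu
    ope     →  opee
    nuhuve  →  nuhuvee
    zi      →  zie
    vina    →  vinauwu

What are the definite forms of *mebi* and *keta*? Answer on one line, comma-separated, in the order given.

mebie, ketauwu

Looking at the last vowel of each stem: -e when the last vowel of the stem is a front vowel (*ope*, *nuhuve*, *zi*); -uwu when the last vowel of the stem is a back vowel (*udo*, *vina*).
Since the last vowel of *mebi* is /i/ (a front vowel), it takes -e, giving *mebie*.
*keta*: last vowel = /a/, a back vowel → -uwu → *ketauwu*.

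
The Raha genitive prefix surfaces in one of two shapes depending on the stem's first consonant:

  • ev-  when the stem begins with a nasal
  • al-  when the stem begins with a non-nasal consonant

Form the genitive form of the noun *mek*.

The first consonant of *mek* is /m/, which is a nasal, so the prefix is ev-, giving *evmek*.

evmek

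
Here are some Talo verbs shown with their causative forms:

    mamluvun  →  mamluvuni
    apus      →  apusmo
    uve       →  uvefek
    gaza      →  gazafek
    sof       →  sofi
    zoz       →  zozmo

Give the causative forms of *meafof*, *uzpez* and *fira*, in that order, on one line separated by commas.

The alternation tracks the final sound of the stem — -mo when the stem ends in a sibilant (*apus*, *zoz*); -i when the stem ends in a non-sibilant consonant (*mamluvun*, *sof*); -fek when the stem ends in a vowel (*uve*, *gaza*).
The final sound of *meafof* is /f/, which is a non-sibilant consonant, so the suffix is -i, giving *meafofi*.
*uzpez* — final sound /z/ (a sibilant) → -mo → *uzpezmo*.
Since the final sound of *fira* is /a/ (a vowel), it takes -fek, giving *firafek*.

meafofi, uzpezmo, firafek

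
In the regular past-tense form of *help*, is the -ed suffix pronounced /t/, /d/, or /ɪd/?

/t/

The stem *help* ends in a voiceless consonant other than /t/.
The -ed suffix is realized as /ɪd/ after /t, d/; as /t/ after other voiceless consonants; and as /d/ after other voiced sounds.
So -ed on *help* is pronounced /t/.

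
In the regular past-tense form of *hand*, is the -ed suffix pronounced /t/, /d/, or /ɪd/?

/ɪd/

The stem *hand* ends in /t/ or /d/.
The -ed suffix is realized as /ɪd/ after /t, d/; as /t/ after other voiceless consonants; and as /d/ after other voiced sounds.
So -ed on *hand* is pronounced /ɪd/.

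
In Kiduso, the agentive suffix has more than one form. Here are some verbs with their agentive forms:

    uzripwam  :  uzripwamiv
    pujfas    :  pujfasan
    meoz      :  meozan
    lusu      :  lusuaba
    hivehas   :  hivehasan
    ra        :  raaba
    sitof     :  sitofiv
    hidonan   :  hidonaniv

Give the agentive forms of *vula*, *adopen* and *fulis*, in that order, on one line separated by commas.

The suffix is conditioned by the final sound: -an when the stem ends in a sibilant (*pujfas*, *meoz*, *hivehas*); -iv when the stem ends in a non-sibilant consonant (*uzripwam*, *sitof*, *hidonan*); -aba when the stem ends in a vowel (*lusu*, *ra*).
The final sound of *vula* is /a/, which is a vowel, so the suffix is -aba, giving *vulaaba*.
*adopen* — final sound /n/ (a non-sibilant consonant) → -iv → *adopeniv*.
*fulis* — final sound /s/ (a sibilant) → -an → *fulisan*.

vulaaba, adopeniv, fulisan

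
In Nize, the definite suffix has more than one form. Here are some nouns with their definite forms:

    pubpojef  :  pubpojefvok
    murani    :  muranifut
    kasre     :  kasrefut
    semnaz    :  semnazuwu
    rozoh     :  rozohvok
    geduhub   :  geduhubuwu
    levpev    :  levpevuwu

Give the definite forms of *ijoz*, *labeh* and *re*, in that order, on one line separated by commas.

ijozuwu, labehvok, refut

The suffix is conditioned by the final sound: -vok when the stem ends in a voiceless consonant (*pubpojef*, *rozoh*); -uwu when the stem ends in a voiced consonant (*semnaz*, *geduhub*, *levpev*); -fut when the stem ends in a vowel (*murani*, *kasre*).
The final sound of *ijoz* is /z/, which is a voiced consonant, so the suffix is -uwu, giving *ijozuwu*.
*labeh*: final sound = /h/, a voiceless consonant → -vok → *labehvok*.
The final sound of *re* is /e/, which is a vowel, so the suffix is -fut, giving *refut*.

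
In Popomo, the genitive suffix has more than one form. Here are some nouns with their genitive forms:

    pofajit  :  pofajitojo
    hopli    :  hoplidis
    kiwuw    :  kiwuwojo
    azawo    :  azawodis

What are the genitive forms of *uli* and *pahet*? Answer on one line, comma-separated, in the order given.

The suffix is conditioned by the final sound: -ojo when the stem ends in a consonant (*pofajit*, *kiwuw*); -dis when the stem ends in a vowel (*hopli*, *azawo*).
Since the final sound of *uli* is /i/ (a vowel), it takes -dis, giving *ulidis*.
Since the final sound of *pahet* is /t/ (a consonant), it takes -ojo, giving *pahetojo*.

ulidis, pahetojo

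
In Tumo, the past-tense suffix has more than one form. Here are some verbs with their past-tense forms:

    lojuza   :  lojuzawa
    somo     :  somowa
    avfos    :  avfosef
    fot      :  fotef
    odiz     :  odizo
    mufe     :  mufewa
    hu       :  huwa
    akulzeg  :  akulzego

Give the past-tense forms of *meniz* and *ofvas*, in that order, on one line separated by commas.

Looking at the final sound of each stem: -ef when the stem ends in a voiceless consonant (*avfos*, *fot*); -o when the stem ends in a voiced consonant (*odiz*, *akulzeg*); -wa when the stem ends in a vowel (*lojuza*, *somo*, *mufe*, *hu*).
*meniz* — final sound /z/ (a voiced consonant) → -o → *menizo*.
*ofvas*: final sound = /s/, a voiceless consonant → -ef → *ofvasef*.

menizo, ofvasef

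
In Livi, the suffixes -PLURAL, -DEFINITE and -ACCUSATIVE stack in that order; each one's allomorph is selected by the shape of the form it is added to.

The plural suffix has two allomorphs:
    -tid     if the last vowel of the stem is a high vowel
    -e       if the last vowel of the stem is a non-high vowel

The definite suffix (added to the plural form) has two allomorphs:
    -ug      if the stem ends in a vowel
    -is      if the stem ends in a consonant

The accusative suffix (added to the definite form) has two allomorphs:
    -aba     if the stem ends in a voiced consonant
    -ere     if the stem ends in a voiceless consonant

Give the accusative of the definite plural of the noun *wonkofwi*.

wonkofwitidisere

*wonkofwi*: last vowel = /i/, a high vowel → -tid → *wonkofwitid*.
The final sound of the plural form *wonkofwitid* is /d/, which is a consonant, so the definite suffix is -is, giving *wonkofwitidis*.
The definite form *wonkofwitidis*: final consonant = /s/, voiceless → -ere → *wonkofwitidisere*.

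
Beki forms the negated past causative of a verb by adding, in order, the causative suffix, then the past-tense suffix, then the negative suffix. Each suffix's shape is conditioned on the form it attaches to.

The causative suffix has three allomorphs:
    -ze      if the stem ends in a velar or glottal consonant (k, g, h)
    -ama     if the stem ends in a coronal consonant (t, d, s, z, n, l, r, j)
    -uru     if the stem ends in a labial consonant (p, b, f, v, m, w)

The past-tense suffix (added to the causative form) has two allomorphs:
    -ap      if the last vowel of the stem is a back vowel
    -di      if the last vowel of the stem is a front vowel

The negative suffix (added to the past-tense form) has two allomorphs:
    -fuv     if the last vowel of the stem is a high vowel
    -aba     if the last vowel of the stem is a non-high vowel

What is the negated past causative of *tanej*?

Since the final consonant of *tanej* is /j/ (coronal), it takes -ama, giving *tanejama*.
The causative form *tanejama* — last vowel /a/ (a back vowel) → -ap → *tanejamaap*.
The last vowel of the past-tense form *tanejamaap* is /a/, which is a non-high vowel, so the negative suffix is -aba, giving *tanejamaapaba*.

tanejamaapaba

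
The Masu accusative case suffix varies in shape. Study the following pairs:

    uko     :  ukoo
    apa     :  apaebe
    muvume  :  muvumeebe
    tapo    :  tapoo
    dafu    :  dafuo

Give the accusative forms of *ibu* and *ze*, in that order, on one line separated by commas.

Looking at the last vowel of each stem: -o when the last vowel of the stem is a rounded vowel (*uko*, *tapo*, *dafu*); -ebe when the last vowel of the stem is an unrounded vowel (*apa*, *muvume*).
Since the last vowel of *ibu* is /u/ (a rounded vowel), it takes -o, giving *ibuo*.
Since the last vowel of *ze* is /e/ (an unrounded vowel), it takes -ebe, giving *zeebe*.

ibuo, zeebe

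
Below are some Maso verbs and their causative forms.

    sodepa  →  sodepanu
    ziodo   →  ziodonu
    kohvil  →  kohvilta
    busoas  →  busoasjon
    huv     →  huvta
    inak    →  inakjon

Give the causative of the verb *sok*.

The alternation tracks the final sound of the stem — -jon when the stem ends in a voiceless consonant (*busoas*, *inak*); -ta when the stem ends in a voiced consonant (*kohvil*, *huv*); -nu when the stem ends in a vowel (*sodepa*, *ziodo*).
*sok* — final sound /k/ (a voiceless consonant) → -jon → *sokjon*.

sokjon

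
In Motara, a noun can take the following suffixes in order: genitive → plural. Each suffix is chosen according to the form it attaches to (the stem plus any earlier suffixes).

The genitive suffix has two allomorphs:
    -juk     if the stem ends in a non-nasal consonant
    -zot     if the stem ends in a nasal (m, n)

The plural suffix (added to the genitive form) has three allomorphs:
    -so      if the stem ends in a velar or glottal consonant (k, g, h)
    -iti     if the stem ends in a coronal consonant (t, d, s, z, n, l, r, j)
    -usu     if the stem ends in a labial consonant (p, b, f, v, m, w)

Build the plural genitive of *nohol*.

Since the final consonant of *nohol* is /l/ (non-nasal), it takes -juk, giving *noholjuk*.
Since the final consonant of the genitive form *noholjuk* is /k/ (velar/glottal), it takes -so, giving *noholjukso*.

noholjukso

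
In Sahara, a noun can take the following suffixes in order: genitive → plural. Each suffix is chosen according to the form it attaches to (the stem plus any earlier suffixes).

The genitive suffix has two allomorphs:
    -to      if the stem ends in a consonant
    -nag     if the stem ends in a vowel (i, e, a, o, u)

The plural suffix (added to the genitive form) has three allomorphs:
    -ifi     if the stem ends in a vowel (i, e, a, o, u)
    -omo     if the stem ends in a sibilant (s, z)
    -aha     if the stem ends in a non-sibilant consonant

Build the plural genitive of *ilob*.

The final sound of *ilob* is /b/, which is a consonant, so the genitive suffix is -to, giving *ilobto*.
Since the final sound of the genitive form *ilobto* is /o/ (a vowel), it takes -ifi, giving *ilobtoifi*.

ilobtoifi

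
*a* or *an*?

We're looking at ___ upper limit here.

The indefinite article is chosen by the initial *sound* of the following word, not its spelling.
*upper* begins with the sound /ʌ/ (u pronounced /ʌ/) — a vowel sound.
So the article is *an*: We're looking at an upper limit here.

an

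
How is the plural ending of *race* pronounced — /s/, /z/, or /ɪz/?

/ɪz/

The stem *race* ends in a sibilant (/s, z, ʃ, ʒ, tʃ, dʒ/).
The plural suffix surfaces as /ɪz/ after sibilants, /s/ after other voiceless consonants, and /z/ after other voiced sounds.
So the plural -s on *race* is pronounced /ɪz/.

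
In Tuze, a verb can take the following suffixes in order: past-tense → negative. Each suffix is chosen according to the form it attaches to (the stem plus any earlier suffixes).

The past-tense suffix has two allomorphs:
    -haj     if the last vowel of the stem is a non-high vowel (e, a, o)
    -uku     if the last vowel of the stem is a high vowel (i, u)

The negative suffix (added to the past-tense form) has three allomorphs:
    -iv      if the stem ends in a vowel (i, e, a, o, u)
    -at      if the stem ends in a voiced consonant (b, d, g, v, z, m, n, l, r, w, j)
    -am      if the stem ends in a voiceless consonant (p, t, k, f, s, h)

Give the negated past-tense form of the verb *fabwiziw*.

*fabwiziw*: last vowel = /i/, a high vowel → -uku → *fabwiziwuku*.
The final sound of the past-tense form *fabwiziwuku* is /u/, which is a vowel, so the negative suffix is -iv, giving *fabwiziwukuiv*.

fabwiziwukuiv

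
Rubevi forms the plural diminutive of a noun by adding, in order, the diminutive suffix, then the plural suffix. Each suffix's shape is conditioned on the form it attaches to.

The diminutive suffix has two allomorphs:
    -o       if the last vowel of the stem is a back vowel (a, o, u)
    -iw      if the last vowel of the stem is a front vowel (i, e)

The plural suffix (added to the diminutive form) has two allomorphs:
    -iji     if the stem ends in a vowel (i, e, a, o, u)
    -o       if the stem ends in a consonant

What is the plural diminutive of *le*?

*le* — last vowel /e/ (a front vowel) → -iw → *leiw*.
The final sound of the diminutive form *leiw* is /w/, which is a consonant, so the plural suffix is -o, giving *leiwo*.

leiwo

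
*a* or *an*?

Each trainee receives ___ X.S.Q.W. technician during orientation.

an

The indefinite article is chosen by the initial *sound* of the following word, not its spelling.
The initialism *X.S.Q.W.* is read letter by letter; the first letter, X, is pronounced /ɛks/, which begins with a vowel sound.
So the article is *an*: Each trainee receives an X.S.Q.W. technician during orientation.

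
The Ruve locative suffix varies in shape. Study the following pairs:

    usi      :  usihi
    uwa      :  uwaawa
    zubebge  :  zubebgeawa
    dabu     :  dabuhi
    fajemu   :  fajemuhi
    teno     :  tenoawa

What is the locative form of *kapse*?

The alternation tracks the last vowel of the stem — -hi when the last vowel of the stem is a high vowel (*usi*, *dabu*, *fajemu*); -awa when the last vowel of the stem is a non-high vowel (*uwa*, *zubebge*, *teno*).
The last vowel of *kapse* is /e/, which is a non-high vowel, so the suffix is -awa, giving *kapseawa*.

kapseawa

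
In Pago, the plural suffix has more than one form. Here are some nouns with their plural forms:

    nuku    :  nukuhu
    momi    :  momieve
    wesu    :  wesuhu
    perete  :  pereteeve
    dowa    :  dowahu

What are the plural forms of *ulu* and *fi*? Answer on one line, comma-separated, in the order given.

The suffix is conditioned by the last vowel: -eve when the last vowel of the stem is a front vowel (*momi*, *perete*); -hu when the last vowel of the stem is a back vowel (*nuku*, *wesu*, *dowa*).
*ulu* — last vowel /u/ (a back vowel) → -hu → *uluhu*.
*fi*: last vowel = /i/, a front vowel → -eve → *fieve*.

uluhu, fieve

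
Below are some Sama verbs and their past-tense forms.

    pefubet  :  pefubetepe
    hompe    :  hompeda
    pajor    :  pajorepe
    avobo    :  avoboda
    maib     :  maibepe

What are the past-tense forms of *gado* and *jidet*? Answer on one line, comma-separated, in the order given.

Looking at the final sound of each stem: -epe when the stem ends in a consonant (*pefubet*, *pajor*, *maib*); -da when the stem ends in a vowel (*hompe*, *avobo*).
*gado* — final sound /o/ (a vowel) → -da → *gadoda*.
Since the final sound of *jidet* is /t/ (a consonant), it takes -epe, giving *jidetepe*.

gadoda, jidetepe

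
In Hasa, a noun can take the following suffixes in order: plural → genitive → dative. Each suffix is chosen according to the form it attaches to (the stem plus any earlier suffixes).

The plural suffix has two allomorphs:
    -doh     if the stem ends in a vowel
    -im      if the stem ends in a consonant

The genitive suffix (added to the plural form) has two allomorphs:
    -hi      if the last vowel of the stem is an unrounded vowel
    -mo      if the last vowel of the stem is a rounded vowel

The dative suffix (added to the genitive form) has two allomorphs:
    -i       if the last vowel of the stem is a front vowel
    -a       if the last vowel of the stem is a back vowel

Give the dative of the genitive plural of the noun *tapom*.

The final sound of *tapom* is /m/, which is a consonant, so the plural suffix is -im, giving *tapomim*.
Since the last vowel of the plural form *tapomim* is /i/ (an unrounded vowel), it takes -hi, giving *tapomimhi*.
The last vowel of the genitive form *tapomimhi* is /i/, which is a front vowel, so the dative suffix is -i, giving *tapomimhii*.

tapomimhii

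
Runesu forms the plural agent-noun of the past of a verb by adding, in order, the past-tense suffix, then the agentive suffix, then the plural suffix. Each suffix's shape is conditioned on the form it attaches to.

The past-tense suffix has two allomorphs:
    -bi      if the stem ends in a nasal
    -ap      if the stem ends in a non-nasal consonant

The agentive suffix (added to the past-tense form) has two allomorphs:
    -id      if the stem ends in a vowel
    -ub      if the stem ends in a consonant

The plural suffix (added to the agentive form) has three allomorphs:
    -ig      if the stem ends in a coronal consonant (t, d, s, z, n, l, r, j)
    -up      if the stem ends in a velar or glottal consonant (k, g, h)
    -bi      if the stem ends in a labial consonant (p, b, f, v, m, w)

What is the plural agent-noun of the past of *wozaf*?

wozafapubbi

*wozaf*: final consonant = /f/, non-nasal → -ap → *wozafap*.
The final sound of the past-tense form *wozafap* is /p/, which is a consonant, so the agentive suffix is -ub, giving *wozafapub*.
The agentive form *wozafapub* — final consonant /b/ (labial) → -bi → *wozafapubbi*.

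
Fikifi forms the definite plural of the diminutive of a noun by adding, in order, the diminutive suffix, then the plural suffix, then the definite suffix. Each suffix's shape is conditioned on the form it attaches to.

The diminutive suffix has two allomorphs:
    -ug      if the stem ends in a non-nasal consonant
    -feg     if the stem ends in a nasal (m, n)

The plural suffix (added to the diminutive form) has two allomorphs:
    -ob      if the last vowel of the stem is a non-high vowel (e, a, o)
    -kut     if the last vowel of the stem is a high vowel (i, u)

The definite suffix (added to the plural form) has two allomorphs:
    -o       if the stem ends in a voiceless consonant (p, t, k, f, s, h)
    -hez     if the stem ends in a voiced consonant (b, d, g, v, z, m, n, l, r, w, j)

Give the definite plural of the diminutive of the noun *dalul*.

*dalul*: final consonant = /l/, non-nasal → -ug → *dalulug*.
The last vowel of the diminutive form *dalulug* is /u/, which is a high vowel, so the plural suffix is -kut, giving *dalulugkut*.
The plural form *dalulugkut* — final consonant /t/ (voiceless) → -o → *dalulugkuto*.

dalulugkuto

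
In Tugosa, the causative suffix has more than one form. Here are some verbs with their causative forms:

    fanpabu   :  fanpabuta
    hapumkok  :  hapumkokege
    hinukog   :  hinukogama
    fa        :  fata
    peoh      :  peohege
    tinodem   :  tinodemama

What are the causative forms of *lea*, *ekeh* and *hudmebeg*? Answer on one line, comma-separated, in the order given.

The alternation tracks the final sound of the stem — -ege when the stem ends in a voiceless consonant (*hapumkok*, *peoh*); -ama when the stem ends in a voiced consonant (*hinukog*, *tinodem*); -ta when the stem ends in a vowel (*fanpabu*, *fa*).
Since the final sound of *lea* is /a/ (a vowel), it takes -ta, giving *leata*.
*ekeh* — final sound /h/ (a voiceless consonant) → -ege → *ekehege*.
The final sound of *hudmebeg* is /g/, which is a voiced consonant, so the suffix is -ama, giving *hudmebegama*.

leata, ekehege, hudmebegama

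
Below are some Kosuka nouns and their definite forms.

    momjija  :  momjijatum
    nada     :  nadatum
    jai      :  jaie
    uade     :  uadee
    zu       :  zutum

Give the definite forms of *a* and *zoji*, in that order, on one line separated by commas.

atum, zojie

Looking at the last vowel of each stem: -e when the last vowel of the stem is a front vowel (*jai*, *uade*); -tum when the last vowel of the stem is a back vowel (*momjija*, *nada*, *zu*).
The last vowel of *a* is /a/, which is a back vowel, so the suffix is -tum, giving *atum*.
The last vowel of *zoji* is /i/, which is a front vowel, so the suffix is -e, giving *zojie*.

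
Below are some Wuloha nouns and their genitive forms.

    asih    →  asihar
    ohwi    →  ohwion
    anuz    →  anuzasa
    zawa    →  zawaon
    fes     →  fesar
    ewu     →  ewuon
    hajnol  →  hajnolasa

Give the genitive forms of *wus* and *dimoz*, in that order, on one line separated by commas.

The pattern is voicing of the final sound: -ar when the stem ends in a voiceless consonant (*asih*, *fes*); -asa when the stem ends in a voiced consonant (*anuz*, *hajnol*); -on when the stem ends in a vowel (*ohwi*, *zawa*, *ewu*).
Since the final sound of *wus* is /s/ (a voiceless consonant), it takes -ar, giving *wusar*.
Since the final sound of *dimoz* is /z/ (a voiced consonant), it takes -asa, giving *dimozasa*.

wusar, dimozasa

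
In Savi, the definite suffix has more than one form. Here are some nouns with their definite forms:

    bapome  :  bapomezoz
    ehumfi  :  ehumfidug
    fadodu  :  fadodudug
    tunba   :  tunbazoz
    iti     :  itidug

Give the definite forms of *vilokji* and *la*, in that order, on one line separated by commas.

vilokjidug, lazoz

The suffix is conditioned by the last vowel: -dug when the last vowel of the stem is a high vowel (*ehumfi*, *fadodu*, *iti*); -zoz when the last vowel of the stem is a non-high vowel (*bapome*, *tunba*).
*vilokji* — last vowel /i/ (a high vowel) → -dug → *vilokjidug*.
Since the last vowel of *la* is /a/ (a non-high vowel), it takes -zoz, giving *lazoz*.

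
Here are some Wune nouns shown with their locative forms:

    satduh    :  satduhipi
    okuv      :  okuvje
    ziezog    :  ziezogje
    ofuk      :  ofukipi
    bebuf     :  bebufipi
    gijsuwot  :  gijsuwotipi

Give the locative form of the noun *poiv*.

The pattern is voicing of the final consonant: -ipi when the stem ends in a voiceless consonant (*satduh*, *ofuk*, *bebuf*, *gijsuwot*); -je when the stem ends in a voiced consonant (*okuv*, *ziezog*).
The final consonant of *poiv* is /v/, which is voiced, so the suffix is -je, giving *poivje*.

poivje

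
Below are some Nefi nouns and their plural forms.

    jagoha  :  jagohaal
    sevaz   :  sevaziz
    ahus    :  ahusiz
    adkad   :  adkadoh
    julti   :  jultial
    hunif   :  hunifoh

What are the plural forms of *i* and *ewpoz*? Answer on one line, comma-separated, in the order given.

ial, ewpoziz

The alternation tracks the final sound of the stem — -iz when the stem ends in a sibilant (*sevaz*, *ahus*); -oh when the stem ends in a non-sibilant consonant (*adkad*, *hunif*); -al when the stem ends in a vowel (*jagoha*, *julti*).
Since the final sound of *i* is /i/ (a vowel), it takes -al, giving *ial*.
The final sound of *ewpoz* is /z/, which is a sibilant, so the suffix is -iz, giving *ewpoziz*.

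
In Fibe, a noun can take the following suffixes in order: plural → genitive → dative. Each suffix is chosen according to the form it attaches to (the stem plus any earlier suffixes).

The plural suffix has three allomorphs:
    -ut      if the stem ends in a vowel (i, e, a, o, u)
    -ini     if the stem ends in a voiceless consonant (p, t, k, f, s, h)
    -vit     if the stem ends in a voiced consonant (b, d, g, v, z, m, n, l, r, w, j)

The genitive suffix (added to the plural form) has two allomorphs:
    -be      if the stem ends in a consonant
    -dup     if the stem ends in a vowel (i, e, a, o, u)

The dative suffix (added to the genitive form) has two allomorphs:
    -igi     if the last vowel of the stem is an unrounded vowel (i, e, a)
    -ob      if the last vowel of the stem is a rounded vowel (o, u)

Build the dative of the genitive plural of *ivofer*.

*ivofer* — final sound /r/ (a voiced consonant) → -vit → *ivofervit*.
Since the final sound of the plural form *ivofervit* is /t/ (a consonant), it takes -be, giving *ivofervitbe*.
The genitive form *ivofervitbe*: last vowel = /e/, an unrounded vowel → -igi → *ivofervitbeigi*.

ivofervitbeigi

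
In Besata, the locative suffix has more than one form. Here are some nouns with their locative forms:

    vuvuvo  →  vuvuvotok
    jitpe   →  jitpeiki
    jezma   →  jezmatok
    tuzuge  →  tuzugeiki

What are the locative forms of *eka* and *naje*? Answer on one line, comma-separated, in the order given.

The pattern is front/back vowel harmony: -iki when the last vowel of the stem is a front vowel (*jitpe*, *tuzuge*); -tok when the last vowel of the stem is a back vowel (*vuvuvo*, *jezma*).
The last vowel of *eka* is /a/, which is a back vowel, so the suffix is -tok, giving *ekatok*.
*naje*: last vowel = /e/, a front vowel → -iki → *najeiki*.

ekatok, najeiki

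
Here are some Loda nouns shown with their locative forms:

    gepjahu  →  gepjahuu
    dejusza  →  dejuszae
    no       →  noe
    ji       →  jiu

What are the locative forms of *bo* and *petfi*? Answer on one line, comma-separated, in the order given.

boe, petfiu

Looking at the last vowel of each stem: -u when the last vowel of the stem is a high vowel (*gepjahu*, *ji*); -e when the last vowel of the stem is a non-high vowel (*dejusza*, *no*).
*bo*: last vowel = /o/, a non-high vowel → -e → *boe*.
Since the last vowel of *petfi* is /i/ (a high vowel), it takes -u, giving *petfiu*.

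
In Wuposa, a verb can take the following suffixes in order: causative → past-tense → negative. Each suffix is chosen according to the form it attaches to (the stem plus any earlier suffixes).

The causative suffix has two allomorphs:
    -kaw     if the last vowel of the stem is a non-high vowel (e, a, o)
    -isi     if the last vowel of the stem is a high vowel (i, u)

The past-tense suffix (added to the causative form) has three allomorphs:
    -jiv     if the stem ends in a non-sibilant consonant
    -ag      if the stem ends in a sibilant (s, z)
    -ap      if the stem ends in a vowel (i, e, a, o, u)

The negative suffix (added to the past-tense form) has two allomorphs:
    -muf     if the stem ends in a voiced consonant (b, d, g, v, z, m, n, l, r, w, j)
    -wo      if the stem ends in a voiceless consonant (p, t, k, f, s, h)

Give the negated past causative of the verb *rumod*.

*rumod*: last vowel = /o/, a non-high vowel → -kaw → *rumodkaw*.
The causative form *rumodkaw* — final sound /w/ (a non-sibilant consonant) → -jiv → *rumodkawjiv*.
The past-tense form *rumodkawjiv* — final consonant /v/ (voiced) → -muf → *rumodkawjivmuf*.

rumodkawjivmuf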